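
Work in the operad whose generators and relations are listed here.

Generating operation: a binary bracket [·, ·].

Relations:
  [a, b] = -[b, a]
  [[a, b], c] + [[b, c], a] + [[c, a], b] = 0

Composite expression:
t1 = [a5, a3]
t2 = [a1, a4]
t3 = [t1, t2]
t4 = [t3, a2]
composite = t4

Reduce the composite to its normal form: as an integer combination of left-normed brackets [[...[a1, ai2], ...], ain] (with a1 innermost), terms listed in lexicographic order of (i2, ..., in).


[[[[a1, a4], a3], a5], a2] - [[[[a1, a4], a5], a3], a2]

Antisymmetry and Jacobi reduce to a1-anchored left-normed brackets.
Composite bracket: [[[a5, a3], [a1, a4]], a2]
Applying ab - ba throughout gives 16 signed words (2^4 = 16).
Only words starting with a1 matter:
  a1a4a3a5a2 appears with sign +1, giving the term +[[[[a1, a4], a3], a5], a2]
  a1a4a5a3a2 appears with sign -1, giving the term -[[[[a1, a4], a5], a3], a2]


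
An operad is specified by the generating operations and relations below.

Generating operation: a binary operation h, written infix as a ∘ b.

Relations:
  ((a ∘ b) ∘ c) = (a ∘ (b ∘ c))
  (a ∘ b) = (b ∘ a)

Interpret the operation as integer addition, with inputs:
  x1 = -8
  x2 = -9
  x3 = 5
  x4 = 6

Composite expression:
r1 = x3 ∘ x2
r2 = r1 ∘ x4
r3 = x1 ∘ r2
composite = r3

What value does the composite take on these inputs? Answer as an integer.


(x3 ∘ x2) = -4
((x3 ∘ x2) ∘ x4) = 2
(x1 ∘ ((x3 ∘ x2) ∘ x4)) = -6

-6


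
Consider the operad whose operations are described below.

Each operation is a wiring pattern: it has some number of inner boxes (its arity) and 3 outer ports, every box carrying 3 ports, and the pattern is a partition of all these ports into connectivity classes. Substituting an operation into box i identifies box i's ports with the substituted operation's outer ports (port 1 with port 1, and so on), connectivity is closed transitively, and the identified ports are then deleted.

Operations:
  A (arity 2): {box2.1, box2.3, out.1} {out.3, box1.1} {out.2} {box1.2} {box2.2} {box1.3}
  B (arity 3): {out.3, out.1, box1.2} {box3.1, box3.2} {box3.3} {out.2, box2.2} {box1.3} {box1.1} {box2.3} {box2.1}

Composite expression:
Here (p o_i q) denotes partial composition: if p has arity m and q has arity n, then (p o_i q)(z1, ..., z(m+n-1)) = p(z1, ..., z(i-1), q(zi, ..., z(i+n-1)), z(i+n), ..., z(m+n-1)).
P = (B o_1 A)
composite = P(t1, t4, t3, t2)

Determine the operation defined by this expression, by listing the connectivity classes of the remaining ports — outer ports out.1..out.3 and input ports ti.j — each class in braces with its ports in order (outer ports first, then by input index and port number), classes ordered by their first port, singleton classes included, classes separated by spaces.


{out.1, out.3} {out.2, t3.2} {t1.1} {t1.2} {t1.3} {t2.1, t2.2} {t2.3} {t3.1} {t3.3} {t4.1, t4.3} {t4.2}

After gluing at B, chains via deleted ports link the t-ports.
stage A: inputs (t1, t4), connectivity {out.1, t4.1, t4.3} {out.2} {out.3, t1.1} {t1.2} {t1.3} {t4.2}, out.j its boundary
stage B: inputs (t1, t4, t3, t2), connectivity {out.1, out.3} {out.2, t3.2} {t1.1} {t1.2} {t1.3} {t2.1, t2.2} {t2.3} {t3.1} {t3.3} {t4.1, t4.3} {t4.2}, out.j its boundary


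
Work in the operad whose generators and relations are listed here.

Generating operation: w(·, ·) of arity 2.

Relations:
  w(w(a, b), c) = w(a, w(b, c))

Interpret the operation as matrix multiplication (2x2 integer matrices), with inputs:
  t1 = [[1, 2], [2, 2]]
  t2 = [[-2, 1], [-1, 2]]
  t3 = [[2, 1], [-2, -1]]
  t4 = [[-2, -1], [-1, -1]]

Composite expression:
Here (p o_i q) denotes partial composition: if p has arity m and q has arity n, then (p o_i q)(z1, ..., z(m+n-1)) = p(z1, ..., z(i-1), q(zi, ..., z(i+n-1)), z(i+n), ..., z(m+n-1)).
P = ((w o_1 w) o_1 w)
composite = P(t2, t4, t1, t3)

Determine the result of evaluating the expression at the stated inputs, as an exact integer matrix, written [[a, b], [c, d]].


[[-6, -3], [0, 0]]

w(t2, t4) = [[3, 1], [0, -1]]
w(w(t2, t4), t1) = [[5, 8], [-2, -2]]
w(w(w(t2, t4), t1), t3) = [[-6, -3], [0, 0]]


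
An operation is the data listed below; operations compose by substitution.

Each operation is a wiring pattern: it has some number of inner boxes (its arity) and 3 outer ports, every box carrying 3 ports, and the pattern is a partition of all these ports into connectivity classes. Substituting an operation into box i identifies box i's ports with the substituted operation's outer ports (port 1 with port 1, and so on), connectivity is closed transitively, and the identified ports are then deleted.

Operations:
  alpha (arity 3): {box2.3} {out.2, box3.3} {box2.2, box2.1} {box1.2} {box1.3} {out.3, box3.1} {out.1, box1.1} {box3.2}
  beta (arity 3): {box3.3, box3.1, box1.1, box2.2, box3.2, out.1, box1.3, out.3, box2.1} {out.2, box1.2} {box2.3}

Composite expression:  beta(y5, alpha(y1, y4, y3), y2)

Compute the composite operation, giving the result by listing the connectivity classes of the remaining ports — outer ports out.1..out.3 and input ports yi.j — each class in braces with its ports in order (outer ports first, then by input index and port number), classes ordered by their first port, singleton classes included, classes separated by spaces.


{out.1, out.3, y1.1, y2.1, y2.2, y2.3, y3.3, y5.1, y5.3} {out.2, y5.2} {y1.2} {y1.3} {y3.1} {y3.2} {y4.1, y4.2} {y4.3}


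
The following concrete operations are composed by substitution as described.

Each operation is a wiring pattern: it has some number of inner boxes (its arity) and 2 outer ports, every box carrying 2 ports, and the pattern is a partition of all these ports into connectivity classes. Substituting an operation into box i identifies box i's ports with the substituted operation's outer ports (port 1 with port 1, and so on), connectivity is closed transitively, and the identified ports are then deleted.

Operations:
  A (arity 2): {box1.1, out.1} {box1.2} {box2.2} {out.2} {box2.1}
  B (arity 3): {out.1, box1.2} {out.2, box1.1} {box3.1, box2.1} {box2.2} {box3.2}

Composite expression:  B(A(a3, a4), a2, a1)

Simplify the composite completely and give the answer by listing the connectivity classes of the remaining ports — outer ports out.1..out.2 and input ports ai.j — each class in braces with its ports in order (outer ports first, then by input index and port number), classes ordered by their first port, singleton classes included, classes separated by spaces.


{out.1} {out.2, a3.1} {a1.1, a2.1} {a1.2} {a2.2} {a3.2} {a4.1} {a4.2}

Connectivity passes through glued B-boundaries; trace each wire chain.
through A, on inputs (a3, a4): {out.1, a3.1} {out.2} {a3.2} {a4.1} {a4.2} (out.j = stage outer ports)
through B, on inputs (a3, a4, a2, a1): {out.1} {out.2, a3.1} {a1.1, a2.1} {a1.2} {a2.2} {a3.2} {a4.1} {a4.2} (out.j = stage outer ports)


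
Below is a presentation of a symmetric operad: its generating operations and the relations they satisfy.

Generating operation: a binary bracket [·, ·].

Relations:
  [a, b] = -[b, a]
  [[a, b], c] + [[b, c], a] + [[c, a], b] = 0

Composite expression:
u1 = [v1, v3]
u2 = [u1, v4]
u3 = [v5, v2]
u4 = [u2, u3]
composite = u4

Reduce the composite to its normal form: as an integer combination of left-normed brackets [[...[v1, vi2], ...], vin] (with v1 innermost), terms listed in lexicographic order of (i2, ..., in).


-[[[[v1, v3], v4], v2], v5] + [[[[v1, v3], v4], v5], v2]

Antisymmetry and Jacobi reduce to v1-anchored left-normed brackets.
Composite bracket: [[[v1, v3], v4], [v5, v2]]
Each bracket splits as ab - ba, giving 16 signed words (2^4 = 16).
Words beginning with v1 determine it all:
  sign of v1v3v4v2v5 is -1, so it contributes -[[[[v1, v3], v4], v2], v5]
  sign of v1v3v4v5v2 is +1, so it contributes +[[[[v1, v3], v4], v5], v2]


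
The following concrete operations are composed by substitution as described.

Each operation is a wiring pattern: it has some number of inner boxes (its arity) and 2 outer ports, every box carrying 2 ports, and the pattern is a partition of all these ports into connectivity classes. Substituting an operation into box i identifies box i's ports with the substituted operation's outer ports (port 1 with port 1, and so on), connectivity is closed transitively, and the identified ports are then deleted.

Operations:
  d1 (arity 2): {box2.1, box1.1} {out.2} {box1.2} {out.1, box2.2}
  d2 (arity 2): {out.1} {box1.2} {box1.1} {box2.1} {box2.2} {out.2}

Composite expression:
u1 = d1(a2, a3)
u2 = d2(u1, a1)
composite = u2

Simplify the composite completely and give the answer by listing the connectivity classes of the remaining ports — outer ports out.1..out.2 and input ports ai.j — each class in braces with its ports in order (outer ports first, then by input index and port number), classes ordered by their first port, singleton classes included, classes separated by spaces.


After gluing at d2, chains via deleted ports link the a-ports.
stage d1: inputs (a2, a3), connectivity {out.1, a3.2} {out.2} {a2.1, a3.1} {a2.2}, out.j its boundary
stage d2: inputs (a2, a3, a1), connectivity {out.1} {out.2} {a1.1} {a1.2} {a2.1, a3.1} {a2.2} {a3.2}, out.j its boundary

{out.1} {out.2} {a1.1} {a1.2} {a2.1, a3.1} {a2.2} {a3.2}


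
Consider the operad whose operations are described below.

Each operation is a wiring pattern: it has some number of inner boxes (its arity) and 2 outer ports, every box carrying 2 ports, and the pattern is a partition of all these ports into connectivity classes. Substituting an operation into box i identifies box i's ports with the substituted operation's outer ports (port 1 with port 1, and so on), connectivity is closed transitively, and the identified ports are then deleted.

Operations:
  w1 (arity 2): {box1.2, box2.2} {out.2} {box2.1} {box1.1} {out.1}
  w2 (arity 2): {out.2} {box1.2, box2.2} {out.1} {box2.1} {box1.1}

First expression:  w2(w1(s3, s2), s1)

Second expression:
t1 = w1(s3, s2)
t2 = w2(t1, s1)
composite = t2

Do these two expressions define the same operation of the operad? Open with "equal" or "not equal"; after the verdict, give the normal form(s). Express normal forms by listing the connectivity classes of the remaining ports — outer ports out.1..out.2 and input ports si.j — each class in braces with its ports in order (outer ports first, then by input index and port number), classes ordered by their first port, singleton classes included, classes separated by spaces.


equal — both sides give {out.1} {out.2} {s1.1} {s1.2} {s2.1} {s2.2, s3.2} {s3.1}


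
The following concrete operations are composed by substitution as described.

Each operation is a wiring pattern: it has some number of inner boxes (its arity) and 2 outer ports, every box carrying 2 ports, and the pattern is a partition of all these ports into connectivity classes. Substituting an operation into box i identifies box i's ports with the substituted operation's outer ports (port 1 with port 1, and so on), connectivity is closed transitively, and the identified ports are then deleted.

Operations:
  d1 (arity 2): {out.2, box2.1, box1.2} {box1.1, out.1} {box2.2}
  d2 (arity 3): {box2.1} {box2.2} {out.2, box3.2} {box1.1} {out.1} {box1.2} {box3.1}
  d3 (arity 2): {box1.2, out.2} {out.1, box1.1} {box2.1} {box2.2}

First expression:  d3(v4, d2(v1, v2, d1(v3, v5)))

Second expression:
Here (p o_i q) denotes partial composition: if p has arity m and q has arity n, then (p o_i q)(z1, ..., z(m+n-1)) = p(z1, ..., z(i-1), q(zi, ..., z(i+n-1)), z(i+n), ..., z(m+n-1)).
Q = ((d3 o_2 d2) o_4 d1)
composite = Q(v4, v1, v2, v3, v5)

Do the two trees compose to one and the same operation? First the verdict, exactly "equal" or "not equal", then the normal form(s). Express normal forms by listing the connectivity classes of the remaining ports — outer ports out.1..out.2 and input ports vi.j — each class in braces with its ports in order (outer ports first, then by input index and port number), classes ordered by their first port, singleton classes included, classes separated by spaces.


equal; the common form is {out.1, v4.1} {out.2, v4.2} {v1.1} {v1.2} {v2.1} {v2.2} {v3.1} {v3.2, v5.1} {v5.2}

The first expression, normalized: {out.1, v4.1} {out.2, v4.2} {v1.1} {v1.2} {v2.1} {v2.2} {v3.1} {v3.2, v5.1} {v5.2}
The second expression, normalized: {out.1, v4.1} {out.2, v4.2} {v1.1} {v1.2} {v2.1} {v2.2} {v3.1} {v3.2, v5.1} {v5.2}
Both agree, so they are equal.


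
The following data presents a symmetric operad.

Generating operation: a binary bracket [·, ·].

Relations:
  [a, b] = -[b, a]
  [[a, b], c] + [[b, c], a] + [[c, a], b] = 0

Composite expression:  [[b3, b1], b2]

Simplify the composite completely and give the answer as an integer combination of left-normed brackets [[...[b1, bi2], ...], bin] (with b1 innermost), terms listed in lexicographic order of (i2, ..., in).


-[[b1, b3], b2]

Expand each bracket as ab - ba; the b1-initial words give the coefficients.
Composite bracket: [[b3, b1], b2]
Each bracket splits as ab - ba, giving 4 signed words (2^2 = 4).
Keep just the words that open with b1:
  b1b3b2 (sign -1) contributes -[[b1, b3], b2]


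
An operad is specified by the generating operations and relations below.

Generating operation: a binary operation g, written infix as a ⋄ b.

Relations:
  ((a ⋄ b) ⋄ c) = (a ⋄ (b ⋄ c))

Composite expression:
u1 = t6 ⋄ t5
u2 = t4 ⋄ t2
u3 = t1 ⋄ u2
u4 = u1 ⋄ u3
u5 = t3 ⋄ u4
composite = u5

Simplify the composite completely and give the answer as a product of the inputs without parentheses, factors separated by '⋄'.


t3 ⋄ t6 ⋄ t5 ⋄ t1 ⋄ t4 ⋄ t2

The g-tree's shape is irrelevant; the t-reading-order decides.
(t6 ⋄ t5) flattens to t6 ⋄ t5
(t4 ⋄ t2) flattens to t4 ⋄ t2
(t1 ⋄ (t4 ⋄ t2)) flattens to t1 ⋄ t4 ⋄ t2
((t6 ⋄ t5) ⋄ (t1 ⋄ (t4 ⋄ t2))) flattens to t6 ⋄ t5 ⋄ t1 ⋄ t4 ⋄ t2
(t3 ⋄ ((t6 ⋄ t5) ⋄ (t1 ⋄ (t4 ⋄ t2)))) flattens to t3 ⋄ t6 ⋄ t5 ⋄ t1 ⋄ t4 ⋄ t2


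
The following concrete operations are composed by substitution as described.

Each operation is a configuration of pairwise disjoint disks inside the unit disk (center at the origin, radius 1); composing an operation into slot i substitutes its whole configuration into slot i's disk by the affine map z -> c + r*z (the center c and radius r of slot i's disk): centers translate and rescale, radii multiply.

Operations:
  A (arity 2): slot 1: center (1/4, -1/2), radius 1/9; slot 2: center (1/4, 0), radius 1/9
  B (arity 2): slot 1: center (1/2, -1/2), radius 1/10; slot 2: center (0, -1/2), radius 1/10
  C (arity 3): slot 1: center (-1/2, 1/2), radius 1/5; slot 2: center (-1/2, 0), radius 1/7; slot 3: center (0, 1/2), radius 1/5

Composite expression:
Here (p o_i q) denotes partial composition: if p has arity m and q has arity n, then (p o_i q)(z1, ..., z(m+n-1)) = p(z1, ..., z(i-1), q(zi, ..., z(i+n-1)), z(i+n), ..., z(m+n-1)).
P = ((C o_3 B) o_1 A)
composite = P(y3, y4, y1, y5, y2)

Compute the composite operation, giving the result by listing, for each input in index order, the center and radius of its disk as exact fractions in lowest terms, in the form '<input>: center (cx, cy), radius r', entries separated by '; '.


Affine substitution under C: radii multiply and y-centers shift.
y3: after 2 affine steps, its disk has center (-9/20, 2/5), radius 1/45
y4: after 2 affine steps, its disk has center (-9/20, 1/2), radius 1/45
y1: after 1 affine step, its disk has center (-1/2, 0), radius 1/7
y5: after 2 affine steps, its disk has center (1/10, 2/5), radius 1/50
y2: after 2 affine steps, its disk has center (0, 2/5), radius 1/50

y1: center (-1/2, 0), radius 1/7; y2: center (0, 2/5), radius 1/50; y3: center (-9/20, 2/5), radius 1/45; y4: center (-9/20, 1/2), radius 1/45; y5: center (1/10, 2/5), radius 1/50


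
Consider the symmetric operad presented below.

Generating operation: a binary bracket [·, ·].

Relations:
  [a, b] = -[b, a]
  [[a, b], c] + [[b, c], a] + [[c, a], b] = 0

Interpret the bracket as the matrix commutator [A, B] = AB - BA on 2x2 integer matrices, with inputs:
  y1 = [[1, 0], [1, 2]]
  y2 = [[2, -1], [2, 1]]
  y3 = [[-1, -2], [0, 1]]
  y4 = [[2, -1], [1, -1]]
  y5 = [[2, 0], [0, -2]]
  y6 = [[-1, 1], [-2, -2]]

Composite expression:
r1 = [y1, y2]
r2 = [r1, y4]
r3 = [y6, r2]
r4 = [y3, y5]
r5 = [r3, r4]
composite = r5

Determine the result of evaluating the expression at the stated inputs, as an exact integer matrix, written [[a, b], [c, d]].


[[184, -48], [0, -184]]

[y1, y2] = [[1, 1], [3, -1]]
[[y1, y2], y4] = [[4, -5], [7, -4]]
[y6, [[y1, y2], y4]] = [[-3, -13], [-23, 3]]
[y3, y5] = [[0, 8], [0, 0]]
[[y6, [[y1, y2], y4]], [y3, y5]] = [[184, -48], [0, -184]]


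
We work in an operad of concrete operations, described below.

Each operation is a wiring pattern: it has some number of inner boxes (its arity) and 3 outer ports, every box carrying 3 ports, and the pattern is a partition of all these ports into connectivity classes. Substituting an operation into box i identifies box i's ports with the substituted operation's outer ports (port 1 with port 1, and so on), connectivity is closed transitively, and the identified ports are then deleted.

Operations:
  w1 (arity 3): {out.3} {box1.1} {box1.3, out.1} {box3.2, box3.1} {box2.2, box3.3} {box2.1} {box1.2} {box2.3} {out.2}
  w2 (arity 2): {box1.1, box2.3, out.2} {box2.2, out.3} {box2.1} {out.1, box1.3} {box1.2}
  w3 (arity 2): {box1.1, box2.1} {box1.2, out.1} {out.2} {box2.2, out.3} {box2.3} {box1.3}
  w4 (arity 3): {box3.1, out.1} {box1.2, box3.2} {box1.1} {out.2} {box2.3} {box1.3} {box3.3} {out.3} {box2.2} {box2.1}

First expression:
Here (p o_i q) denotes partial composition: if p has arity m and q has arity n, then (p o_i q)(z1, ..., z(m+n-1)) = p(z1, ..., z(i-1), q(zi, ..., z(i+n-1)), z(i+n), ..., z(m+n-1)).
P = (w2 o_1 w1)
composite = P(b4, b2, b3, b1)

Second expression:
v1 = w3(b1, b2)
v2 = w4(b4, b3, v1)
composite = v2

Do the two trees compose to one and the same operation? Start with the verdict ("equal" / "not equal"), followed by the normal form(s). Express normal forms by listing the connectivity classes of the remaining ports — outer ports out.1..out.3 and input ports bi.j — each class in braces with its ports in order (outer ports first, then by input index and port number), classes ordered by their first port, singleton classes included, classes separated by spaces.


Reducing the first expression gives {out.1} {out.2, b1.3, b4.3} {out.3, b1.2} {b1.1} {b2.1} {b2.2, b3.3} {b2.3} {b3.1, b3.2} {b4.1} {b4.2}
Reducing the second expression gives {out.1, b1.2} {out.2} {out.3} {b1.1, b2.1} {b1.3} {b2.2} {b2.3} {b3.1} {b3.2} {b3.3} {b4.1} {b4.2} {b4.3}
They disagree, so not equal.

not equal; first: {out.1} {out.2, b1.3, b4.3} {out.3, b1.2} {b1.1} {b2.1} {b2.2, b3.3} {b2.3} {b3.1, b3.2} {b4.1} {b4.2}; second: {out.1, b1.2} {out.2} {out.3} {b1.1, b2.1} {b1.3} {b2.2} {b2.3} {b3.1} {b3.2} {b3.3} {b4.1} {b4.2} {b4.3}


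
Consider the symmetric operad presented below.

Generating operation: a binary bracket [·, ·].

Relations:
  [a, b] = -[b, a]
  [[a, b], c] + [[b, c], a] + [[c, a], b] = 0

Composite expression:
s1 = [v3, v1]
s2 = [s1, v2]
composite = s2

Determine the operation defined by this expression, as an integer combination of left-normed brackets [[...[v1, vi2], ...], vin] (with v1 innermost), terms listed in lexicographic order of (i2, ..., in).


-[[v1, v3], v2]

In the tensor algebra, words opening v1 carry the v1-anchored form.
Composite bracket: [[v3, v1], v2]
Under [a, b] = ab - ba we get 4 signed associative words (2^2 = 4).
Collect the words opening with v1:
  sign of v1v3v2 is -1, so it contributes -[[v1, v3], v2]


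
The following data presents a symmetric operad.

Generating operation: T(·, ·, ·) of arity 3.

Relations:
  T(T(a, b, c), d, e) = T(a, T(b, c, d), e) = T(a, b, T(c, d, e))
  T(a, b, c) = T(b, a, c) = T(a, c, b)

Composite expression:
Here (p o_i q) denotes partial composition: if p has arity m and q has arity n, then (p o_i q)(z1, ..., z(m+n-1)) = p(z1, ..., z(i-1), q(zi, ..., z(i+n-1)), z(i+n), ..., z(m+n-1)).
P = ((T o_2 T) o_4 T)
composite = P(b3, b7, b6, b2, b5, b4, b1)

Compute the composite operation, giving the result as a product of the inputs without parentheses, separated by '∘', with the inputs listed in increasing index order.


Shape and order are irrelevant to T; the b-input set decides.
T(b2, b5, b4) collapses to b2 ∘ b5 ∘ b4
T(b7, b6, T(b2, b5, b4)) collapses to b7 ∘ b6 ∘ b2 ∘ b5 ∘ b4
T(b3, T(b7, b6, T(b2, b5, b4)), b1) collapses to b3 ∘ b7 ∘ b6 ∘ b2 ∘ b5 ∘ b4 ∘ b1
reordering the factors by index: b1 ∘ b2 ∘ b3 ∘ b4 ∘ b5 ∘ b6 ∘ b7

b1 ∘ b2 ∘ b3 ∘ b4 ∘ b5 ∘ b6 ∘ b7


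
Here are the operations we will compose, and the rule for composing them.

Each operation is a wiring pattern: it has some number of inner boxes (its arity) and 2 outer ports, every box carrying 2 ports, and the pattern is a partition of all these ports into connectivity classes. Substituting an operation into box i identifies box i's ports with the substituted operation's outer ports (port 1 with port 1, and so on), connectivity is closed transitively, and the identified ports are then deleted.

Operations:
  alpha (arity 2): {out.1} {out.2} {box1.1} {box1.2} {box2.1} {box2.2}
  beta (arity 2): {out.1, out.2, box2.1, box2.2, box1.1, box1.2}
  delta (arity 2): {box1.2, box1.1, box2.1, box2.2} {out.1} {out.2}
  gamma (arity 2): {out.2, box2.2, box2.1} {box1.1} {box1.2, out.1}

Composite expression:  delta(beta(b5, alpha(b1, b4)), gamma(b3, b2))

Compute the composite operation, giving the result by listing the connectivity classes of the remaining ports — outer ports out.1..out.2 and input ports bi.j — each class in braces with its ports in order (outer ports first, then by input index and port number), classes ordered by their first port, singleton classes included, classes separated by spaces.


Connectivity passes through glued delta-boundaries; trace each wire chain.
the subtree at alpha composes to {out.1} {out.2} {b1.1} {b1.2} {b4.1} {b4.2} on (b1, b4); out.j = own outer ports
the subtree at beta composes to {out.1, out.2, b5.1, b5.2} {b1.1} {b1.2} {b4.1} {b4.2} on (b5, b1, b4); out.j = own outer ports
the subtree at gamma composes to {out.1, b3.2} {out.2, b2.1, b2.2} {b3.1} on (b3, b2); out.j = own outer ports
the subtree at delta composes to {out.1} {out.2} {b1.1} {b1.2} {b2.1, b2.2, b3.2, b5.1, b5.2} {b3.1} {b4.1} {b4.2} on (b5, b1, b4, b3, b2); out.j = own outer ports

{out.1} {out.2} {b1.1} {b1.2} {b2.1, b2.2, b3.2, b5.1, b5.2} {b3.1} {b4.1} {b4.2}


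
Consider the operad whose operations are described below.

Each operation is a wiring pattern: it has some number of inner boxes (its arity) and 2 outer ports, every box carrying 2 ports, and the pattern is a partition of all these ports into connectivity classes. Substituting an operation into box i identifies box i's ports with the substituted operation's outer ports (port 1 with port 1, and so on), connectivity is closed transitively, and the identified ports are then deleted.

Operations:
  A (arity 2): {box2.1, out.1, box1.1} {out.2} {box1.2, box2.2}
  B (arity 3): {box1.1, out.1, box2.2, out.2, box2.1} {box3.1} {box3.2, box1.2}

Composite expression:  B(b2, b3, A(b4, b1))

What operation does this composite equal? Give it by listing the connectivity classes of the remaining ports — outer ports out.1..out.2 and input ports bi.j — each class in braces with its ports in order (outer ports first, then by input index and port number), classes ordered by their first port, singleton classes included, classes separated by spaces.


{out.1, out.2, b2.1, b3.1, b3.2} {b1.1, b4.1} {b1.2, b4.2} {b2.2}

Reachability decides: close wires over B-identified ports.
after A, the pattern on (b4, b1) reads {out.1, b1.1, b4.1} {out.2} {b1.2, b4.2} (out.j = its outer ports)
after B, the pattern on (b2, b3, b4, b1) reads {out.1, out.2, b2.1, b3.1, b3.2} {b1.1, b4.1} {b1.2, b4.2} {b2.2} (out.j = its outer ports)


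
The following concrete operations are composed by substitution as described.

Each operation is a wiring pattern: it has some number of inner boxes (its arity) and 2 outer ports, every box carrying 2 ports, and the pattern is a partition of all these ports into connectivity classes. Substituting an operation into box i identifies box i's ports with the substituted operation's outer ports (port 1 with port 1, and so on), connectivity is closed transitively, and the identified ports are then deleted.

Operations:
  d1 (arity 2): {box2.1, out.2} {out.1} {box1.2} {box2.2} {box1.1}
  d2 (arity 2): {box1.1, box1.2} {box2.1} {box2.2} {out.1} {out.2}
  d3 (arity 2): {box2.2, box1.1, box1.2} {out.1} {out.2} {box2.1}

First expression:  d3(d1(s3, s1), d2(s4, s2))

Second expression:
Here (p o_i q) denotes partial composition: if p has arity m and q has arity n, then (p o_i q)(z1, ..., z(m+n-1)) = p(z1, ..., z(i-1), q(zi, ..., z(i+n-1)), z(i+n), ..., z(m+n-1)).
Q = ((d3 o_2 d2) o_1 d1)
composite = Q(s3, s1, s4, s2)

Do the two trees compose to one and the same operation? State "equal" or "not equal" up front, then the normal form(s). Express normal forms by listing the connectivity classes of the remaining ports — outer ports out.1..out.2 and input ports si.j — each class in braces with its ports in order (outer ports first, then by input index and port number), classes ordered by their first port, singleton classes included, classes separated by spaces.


Normal form of the first expression: {out.1} {out.2} {s1.1} {s1.2} {s2.1} {s2.2} {s3.1} {s3.2} {s4.1, s4.2}
Normal form of the second expression: {out.1} {out.2} {s1.1} {s1.2} {s2.1} {s2.2} {s3.1} {s3.2} {s4.1, s4.2}
One common form — equal.

equal; both compose to {out.1} {out.2} {s1.1} {s1.2} {s2.1} {s2.2} {s3.1} {s3.2} {s4.1, s4.2}


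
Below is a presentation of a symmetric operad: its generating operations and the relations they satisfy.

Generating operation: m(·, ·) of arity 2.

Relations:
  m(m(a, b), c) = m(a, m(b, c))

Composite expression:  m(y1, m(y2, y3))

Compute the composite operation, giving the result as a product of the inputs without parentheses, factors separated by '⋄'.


y1 ⋄ y2 ⋄ y3

The m-tree's shape is irrelevant; the y-reading-order decides.
m(y2, y3) collapses to y2 ⋄ y3
m(y1, m(y2, y3)) collapses to y1 ⋄ y2 ⋄ y3


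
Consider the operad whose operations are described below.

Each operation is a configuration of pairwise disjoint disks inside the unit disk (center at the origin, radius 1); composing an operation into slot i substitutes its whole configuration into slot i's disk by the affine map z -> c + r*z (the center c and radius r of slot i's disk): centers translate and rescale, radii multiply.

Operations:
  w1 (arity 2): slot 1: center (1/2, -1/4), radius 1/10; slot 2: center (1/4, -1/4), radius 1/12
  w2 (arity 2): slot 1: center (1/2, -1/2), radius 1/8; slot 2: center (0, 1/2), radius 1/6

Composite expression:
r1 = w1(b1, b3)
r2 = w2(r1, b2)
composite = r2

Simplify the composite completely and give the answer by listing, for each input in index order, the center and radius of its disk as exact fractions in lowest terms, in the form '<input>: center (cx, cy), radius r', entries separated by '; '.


Nesting under w2 composes maps z -> c + r*z down each b-path.
tracing b1 down its 2-map path: center (9/16, -17/32), radius 1/80
tracing b3 down its 2-map path: center (17/32, -17/32), radius 1/96
tracing b2 down its 1-map path: center (0, 1/2), radius 1/6

b1: center (9/16, -17/32), radius 1/80; b2: center (0, 1/2), radius 1/6; b3: center (17/32, -17/32), radius 1/96


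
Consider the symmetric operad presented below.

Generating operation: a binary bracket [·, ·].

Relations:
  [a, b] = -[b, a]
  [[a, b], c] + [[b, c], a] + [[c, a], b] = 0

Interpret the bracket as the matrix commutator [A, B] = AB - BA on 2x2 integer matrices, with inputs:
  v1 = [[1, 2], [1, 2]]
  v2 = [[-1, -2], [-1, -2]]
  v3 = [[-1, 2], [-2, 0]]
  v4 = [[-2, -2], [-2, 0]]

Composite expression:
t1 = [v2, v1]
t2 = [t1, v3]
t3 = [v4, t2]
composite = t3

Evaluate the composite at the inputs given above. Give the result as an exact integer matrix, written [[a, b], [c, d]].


[[0, 0], [0, 0]]


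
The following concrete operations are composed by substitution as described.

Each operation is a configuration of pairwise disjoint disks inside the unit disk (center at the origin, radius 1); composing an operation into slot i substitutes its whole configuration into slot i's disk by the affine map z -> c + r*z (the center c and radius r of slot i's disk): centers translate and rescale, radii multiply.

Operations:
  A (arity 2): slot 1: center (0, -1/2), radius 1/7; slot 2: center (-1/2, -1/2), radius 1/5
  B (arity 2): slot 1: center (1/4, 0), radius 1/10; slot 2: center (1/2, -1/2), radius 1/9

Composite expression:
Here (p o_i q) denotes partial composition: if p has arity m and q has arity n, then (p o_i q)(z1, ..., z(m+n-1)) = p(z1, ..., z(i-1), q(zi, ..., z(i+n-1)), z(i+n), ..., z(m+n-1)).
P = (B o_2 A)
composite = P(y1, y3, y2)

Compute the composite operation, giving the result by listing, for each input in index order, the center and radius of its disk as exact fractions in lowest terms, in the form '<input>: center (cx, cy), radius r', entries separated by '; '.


y1: center (1/4, 0), radius 1/10; y2: center (4/9, -5/9), radius 1/45; y3: center (1/2, -5/9), radius 1/63

Only the slot chain above each y matters under B; compose those maps.
y1: after 1 affine step, its disk has center (1/4, 0), radius 1/10
y3: after 2 affine steps, its disk has center (1/2, -5/9), radius 1/63
y2: after 2 affine steps, its disk has center (4/9, -5/9), radius 1/45


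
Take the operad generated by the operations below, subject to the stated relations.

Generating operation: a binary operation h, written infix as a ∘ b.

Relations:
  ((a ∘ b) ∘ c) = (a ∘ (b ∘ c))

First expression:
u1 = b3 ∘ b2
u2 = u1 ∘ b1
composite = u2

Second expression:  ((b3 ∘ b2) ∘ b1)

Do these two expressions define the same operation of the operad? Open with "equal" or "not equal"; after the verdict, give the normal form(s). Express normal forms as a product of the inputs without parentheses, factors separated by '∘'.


equal; both compose to b3 ∘ b2 ∘ b1

Reducing the first expression gives b3 ∘ b2 ∘ b1
Reducing the second expression gives b3 ∘ b2 ∘ b1
Same normal form: equal.


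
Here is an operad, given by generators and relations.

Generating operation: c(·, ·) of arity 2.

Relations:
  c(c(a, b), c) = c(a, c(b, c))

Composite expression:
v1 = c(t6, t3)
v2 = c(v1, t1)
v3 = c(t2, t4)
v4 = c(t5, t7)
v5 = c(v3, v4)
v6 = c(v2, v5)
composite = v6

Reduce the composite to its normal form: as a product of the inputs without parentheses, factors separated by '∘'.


t6 ∘ t3 ∘ t1 ∘ t2 ∘ t4 ∘ t5 ∘ t7

Under associativity of c, the answer is the t's in reading order.
c(t6, t3) flattens to t6 ∘ t3
c(c(t6, t3), t1) flattens to t6 ∘ t3 ∘ t1
c(t2, t4) flattens to t2 ∘ t4
c(t5, t7) flattens to t5 ∘ t7
c(c(t2, t4), c(t5, t7)) flattens to t2 ∘ t4 ∘ t5 ∘ t7
c(c(c(t6, t3), t1), c(c(t2, t4), c(t5, t7))) flattens to t6 ∘ t3 ∘ t1 ∘ t2 ∘ t4 ∘ t5 ∘ t7


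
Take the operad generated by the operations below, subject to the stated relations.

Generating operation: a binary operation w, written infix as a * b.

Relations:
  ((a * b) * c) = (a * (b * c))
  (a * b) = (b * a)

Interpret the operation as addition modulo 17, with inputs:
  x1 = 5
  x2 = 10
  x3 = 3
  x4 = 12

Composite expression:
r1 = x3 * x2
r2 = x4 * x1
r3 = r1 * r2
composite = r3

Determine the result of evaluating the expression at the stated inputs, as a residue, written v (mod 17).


13 (mod 17)

(x3 * x2) = 13
(x4 * x1) = 0
((x3 * x2) * (x4 * x1)) = 13


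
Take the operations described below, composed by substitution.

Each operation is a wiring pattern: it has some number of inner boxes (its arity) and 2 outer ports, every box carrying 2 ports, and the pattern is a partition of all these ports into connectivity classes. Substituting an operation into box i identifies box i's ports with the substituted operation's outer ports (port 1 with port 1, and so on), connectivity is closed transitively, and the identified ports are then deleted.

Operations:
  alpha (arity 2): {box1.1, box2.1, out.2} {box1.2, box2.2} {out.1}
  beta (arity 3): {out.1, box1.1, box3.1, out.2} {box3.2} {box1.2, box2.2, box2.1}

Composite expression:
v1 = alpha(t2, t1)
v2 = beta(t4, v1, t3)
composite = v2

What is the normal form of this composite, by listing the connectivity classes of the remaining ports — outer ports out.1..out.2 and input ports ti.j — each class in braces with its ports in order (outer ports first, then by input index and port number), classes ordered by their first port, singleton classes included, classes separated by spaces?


Treat the ports identified at beta as solder joints: merge, then drop.
after alpha, the pattern on (t2, t1) reads {out.1} {out.2, t1.1, t2.1} {t1.2, t2.2} (out.j = its outer ports)
after beta, the pattern on (t4, t2, t1, t3) reads {out.1, out.2, t3.1, t4.1} {t1.1, t2.1, t4.2} {t1.2, t2.2} {t3.2} (out.j = its outer ports)

{out.1, out.2, t3.1, t4.1} {t1.1, t2.1, t4.2} {t1.2, t2.2} {t3.2}


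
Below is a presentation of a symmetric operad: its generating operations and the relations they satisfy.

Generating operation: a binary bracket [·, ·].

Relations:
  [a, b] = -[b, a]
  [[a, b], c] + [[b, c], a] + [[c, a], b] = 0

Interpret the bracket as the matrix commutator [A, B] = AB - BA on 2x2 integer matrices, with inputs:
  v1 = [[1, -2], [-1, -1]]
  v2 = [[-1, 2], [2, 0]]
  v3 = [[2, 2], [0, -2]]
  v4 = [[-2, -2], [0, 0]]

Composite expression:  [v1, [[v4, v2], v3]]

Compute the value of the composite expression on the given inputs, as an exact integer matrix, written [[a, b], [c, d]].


[v4, v2] = [[-4, -6], [4, 4]]
[[v4, v2], v3] = [[-8, 8], [16, 8]]
[v1, [[v4, v2], v3]] = [[-24, -16], [-16, 24]]

[[-24, -16], [-16, 24]]


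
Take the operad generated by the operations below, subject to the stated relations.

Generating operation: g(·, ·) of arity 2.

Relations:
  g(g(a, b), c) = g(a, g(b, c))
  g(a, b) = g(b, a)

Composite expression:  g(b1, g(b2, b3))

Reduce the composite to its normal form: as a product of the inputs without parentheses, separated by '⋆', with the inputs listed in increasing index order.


b1 ⋆ b2 ⋆ b3

Any arrangement under g is one operation, so sort the b-inputs.
g(b2, b3) spells out as b2 ⋆ b3
g(b1, g(b2, b3)) spells out as b1 ⋆ b2 ⋆ b3
sorting the factors by input index: b1 ⋆ b2 ⋆ b3


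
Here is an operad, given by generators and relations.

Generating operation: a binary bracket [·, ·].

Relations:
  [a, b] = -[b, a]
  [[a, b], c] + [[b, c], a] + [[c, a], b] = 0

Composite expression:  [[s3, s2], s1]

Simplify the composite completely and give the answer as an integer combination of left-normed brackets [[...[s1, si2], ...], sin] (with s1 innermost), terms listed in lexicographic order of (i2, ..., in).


[[s1, s2], s3] - [[s1, s3], s2]

In the tensor algebra, words opening s1 carry the s1-anchored form.
Composite bracket: [[s3, s2], s1]
Applying ab - ba throughout gives 4 signed words (2^2 = 4).
Coefficients come from the s1-initial words:
  s1s2s3 appears with sign +1, giving the term +[[s1, s2], s3]
  s1s3s2 appears with sign -1, giving the term -[[s1, s3], s2]


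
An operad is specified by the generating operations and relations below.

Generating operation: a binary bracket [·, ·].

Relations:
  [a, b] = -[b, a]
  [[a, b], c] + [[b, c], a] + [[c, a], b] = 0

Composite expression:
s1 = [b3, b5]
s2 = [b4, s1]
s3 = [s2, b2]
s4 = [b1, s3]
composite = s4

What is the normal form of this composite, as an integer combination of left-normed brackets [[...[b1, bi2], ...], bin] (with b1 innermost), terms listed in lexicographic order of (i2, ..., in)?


[[[[b1, b2], b3], b5], b4] - [[[[b1, b2], b4], b3], b5] + [[[[b1, b2], b4], b5], b3] - [[[[b1, b2], b5], b3], b4] - [[[[b1, b3], b5], b4], b2] + [[[[b1, b4], b3], b5], b2] - [[[[b1, b4], b5], b3], b2] + [[[[b1, b5], b3], b4], b2]

In the tensor algebra, words opening b1 carry the b1-anchored form.
Composite bracket: [b1, [[b4, [b3, b5]], b2]]
Each bracket splits as ab - ba, giving 16 signed words (2^4 = 16).
Only words starting with b1 matter:
  sign of b1b2b3b5b4 is +1, so it contributes +[[[[b1, b2], b3], b5], b4]
  sign of b1b2b4b3b5 is -1, so it contributes -[[[[b1, b2], b4], b3], b5]
  sign of b1b2b4b5b3 is +1, so it contributes +[[[[b1, b2], b4], b5], b3]
  sign of b1b2b5b3b4 is -1, so it contributes -[[[[b1, b2], b5], b3], b4]
  sign of b1b3b5b4b2 is -1, so it contributes -[[[[b1, b3], b5], b4], b2]
  sign of b1b4b3b5b2 is +1, so it contributes +[[[[b1, b4], b3], b5], b2]
  sign of b1b4b5b3b2 is -1, so it contributes -[[[[b1, b4], b5], b3], b2]
  sign of b1b5b3b4b2 is +1, so it contributes +[[[[b1, b5], b3], b4], b2]


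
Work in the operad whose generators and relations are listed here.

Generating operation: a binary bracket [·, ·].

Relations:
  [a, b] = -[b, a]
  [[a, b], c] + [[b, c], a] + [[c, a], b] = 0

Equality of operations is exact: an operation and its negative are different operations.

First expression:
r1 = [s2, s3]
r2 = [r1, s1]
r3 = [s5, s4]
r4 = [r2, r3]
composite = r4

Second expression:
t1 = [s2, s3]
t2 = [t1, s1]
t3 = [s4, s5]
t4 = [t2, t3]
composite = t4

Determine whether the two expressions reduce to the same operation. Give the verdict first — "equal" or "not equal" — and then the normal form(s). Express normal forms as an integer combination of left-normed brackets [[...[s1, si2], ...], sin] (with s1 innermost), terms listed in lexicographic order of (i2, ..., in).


not equal — first [[[[s1, s2], s3], s4], s5] - [[[[s1, s2], s3], s5], s4] - [[[[s1, s3], s2], s4], s5] + [[[[s1, s3], s2], s5], s4], second -[[[[s1, s2], s3], s4], s5] + [[[[s1, s2], s3], s5], s4] + [[[[s1, s3], s2], s4], s5] - [[[[s1, s3], s2], s5], s4]


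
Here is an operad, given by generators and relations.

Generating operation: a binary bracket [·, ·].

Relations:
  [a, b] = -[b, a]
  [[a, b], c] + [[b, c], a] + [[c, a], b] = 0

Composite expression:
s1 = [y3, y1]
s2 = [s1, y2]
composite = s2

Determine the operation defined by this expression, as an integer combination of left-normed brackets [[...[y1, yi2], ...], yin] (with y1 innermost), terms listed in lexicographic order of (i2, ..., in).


-[[y1, y3], y2]

Skip Jacobi rewriting: expand, keep y1-initial words, read off terms.
Composite bracket: [[y3, y1], y2]
Under [a, b] = ab - ba we get 4 signed associative words (2^2 = 4).
Only words starting with y1 matter:
  y1y3y2 appears with sign -1, giving the term -[[y1, y3], y2]


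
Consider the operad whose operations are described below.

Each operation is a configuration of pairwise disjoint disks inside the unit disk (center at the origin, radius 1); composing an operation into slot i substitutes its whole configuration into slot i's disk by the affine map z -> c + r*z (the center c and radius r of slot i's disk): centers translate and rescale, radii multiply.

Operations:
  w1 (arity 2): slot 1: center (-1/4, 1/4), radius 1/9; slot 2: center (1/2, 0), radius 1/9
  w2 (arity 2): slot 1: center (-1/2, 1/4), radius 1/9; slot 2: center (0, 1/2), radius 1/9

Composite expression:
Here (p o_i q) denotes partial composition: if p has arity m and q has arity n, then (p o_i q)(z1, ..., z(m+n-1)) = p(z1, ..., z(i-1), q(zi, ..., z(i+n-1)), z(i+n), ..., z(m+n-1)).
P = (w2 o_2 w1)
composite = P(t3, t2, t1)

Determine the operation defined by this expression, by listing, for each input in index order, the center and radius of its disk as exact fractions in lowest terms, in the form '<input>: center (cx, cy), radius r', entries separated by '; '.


t1: center (1/18, 1/2), radius 1/81; t2: center (-1/36, 19/36), radius 1/81; t3: center (-1/2, 1/4), radius 1/9

Below w2, radii multiply path by path; the t-disk centers shift.
input t3: applying the 1 nested substitution gives center (-1/2, 1/4), radius 1/9
input t2: applying the 2 nested substitutions gives center (-1/36, 19/36), radius 1/81
input t1: applying the 2 nested substitutions gives center (1/18, 1/2), radius 1/81


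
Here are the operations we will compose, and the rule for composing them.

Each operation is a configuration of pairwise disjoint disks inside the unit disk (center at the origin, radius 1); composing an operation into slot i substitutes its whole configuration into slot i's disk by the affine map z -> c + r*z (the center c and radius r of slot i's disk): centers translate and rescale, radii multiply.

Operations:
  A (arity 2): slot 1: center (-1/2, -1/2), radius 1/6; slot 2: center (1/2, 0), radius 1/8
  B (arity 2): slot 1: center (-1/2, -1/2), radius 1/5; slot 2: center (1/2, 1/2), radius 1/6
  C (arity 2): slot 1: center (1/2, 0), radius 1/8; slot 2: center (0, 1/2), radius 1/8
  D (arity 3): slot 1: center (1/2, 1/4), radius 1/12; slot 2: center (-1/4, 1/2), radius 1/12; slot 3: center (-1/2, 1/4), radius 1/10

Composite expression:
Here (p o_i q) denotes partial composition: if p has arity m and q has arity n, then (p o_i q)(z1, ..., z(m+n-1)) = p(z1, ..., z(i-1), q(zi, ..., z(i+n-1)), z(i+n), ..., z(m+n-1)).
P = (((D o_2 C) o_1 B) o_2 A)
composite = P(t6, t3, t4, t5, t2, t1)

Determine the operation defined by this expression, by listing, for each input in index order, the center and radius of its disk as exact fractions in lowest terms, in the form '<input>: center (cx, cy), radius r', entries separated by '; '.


t1: center (-1/2, 1/4), radius 1/10; t2: center (-1/4, 13/24), radius 1/96; t3: center (77/144, 41/144), radius 1/432; t4: center (79/144, 7/24), radius 1/576; t5: center (-5/24, 1/2), radius 1/96; t6: center (11/24, 5/24), radius 1/60

Follow each t-input down from D: c' goes to c + r*c', radius to r*r'.
for t6, the 2-step affine chain lands on center (11/24, 5/24), radius 1/60
for t3, the 3-step affine chain lands on center (77/144, 41/144), radius 1/432
for t4, the 3-step affine chain lands on center (79/144, 7/24), radius 1/576
for t5, the 2-step affine chain lands on center (-5/24, 1/2), radius 1/96
for t2, the 2-step affine chain lands on center (-1/4, 13/24), radius 1/96
for t1, the 1-step affine chain lands on center (-1/2, 1/4), radius 1/10
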